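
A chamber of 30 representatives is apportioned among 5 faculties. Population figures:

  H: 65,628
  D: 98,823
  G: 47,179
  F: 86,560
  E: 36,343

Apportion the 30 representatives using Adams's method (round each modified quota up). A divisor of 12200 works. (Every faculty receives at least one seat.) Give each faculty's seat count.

H 6, D 9, G 4, F 8, E 3

With modified divisor 12200: modified quotas H 5.379, D 8.100, G 3.867, F 7.095, E 2.979.
Rounding up: H 6, D 9, G 4, F 8, E 3 (total 30).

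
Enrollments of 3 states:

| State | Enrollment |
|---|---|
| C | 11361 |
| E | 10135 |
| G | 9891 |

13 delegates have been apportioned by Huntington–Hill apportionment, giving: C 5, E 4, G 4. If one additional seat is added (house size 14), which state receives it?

E

Priority for the next seat is population ÷ (√(s·(s+1))).
Priorities: C 2074.225, E 2266.255, G 2211.695.
Highest priority: E.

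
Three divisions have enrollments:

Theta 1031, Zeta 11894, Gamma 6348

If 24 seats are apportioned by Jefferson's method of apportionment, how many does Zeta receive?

15

Standard divisor 19273/24 ≈ 803.042; standard quotas: Theta 1.284, Zeta 14.811, Gamma 7.905.
Rounding down gives 1, 14, 7 = 22 seats, so the divisor must be adjusted.
With modified divisor 770: modified quotas Theta 1.339, Zeta 15.447, Gamma 8.244.
Rounding down: Theta 1, Zeta 15, Gamma 8 (total 24).
Zeta receives 15.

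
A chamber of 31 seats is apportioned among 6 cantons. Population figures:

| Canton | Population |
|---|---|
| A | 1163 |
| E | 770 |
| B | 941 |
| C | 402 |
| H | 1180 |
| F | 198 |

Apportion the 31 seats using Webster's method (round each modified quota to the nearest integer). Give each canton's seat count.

Standard divisor 4654/31 ≈ 150.129; standard quotas: A 7.747, E 5.129, B 6.268, C 2.678, H 7.860, F 1.319.
Rounding to the nearest integer gives A 8, E 5, B 6, C 3, H 8, F 1 — total 31, matching the house size, so no adjustment is needed.

A 8; E 5; B 6; C 3; H 8; F 1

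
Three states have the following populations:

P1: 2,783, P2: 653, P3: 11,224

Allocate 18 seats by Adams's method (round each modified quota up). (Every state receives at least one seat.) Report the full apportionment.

P1=4, P2=1, P3=13

Standard divisor 14660/18 ≈ 814.444; standard quotas: P1 3.417, P2 0.802, P3 13.781.
Rounding up gives 4, 1, 14 = 19 seats, so the divisor must be adjusted.
With modified divisor 900: modified quotas P1 3.092, P2 0.726, P3 12.471.
Rounding up: P1 4, P2 1, P3 13 (total 18).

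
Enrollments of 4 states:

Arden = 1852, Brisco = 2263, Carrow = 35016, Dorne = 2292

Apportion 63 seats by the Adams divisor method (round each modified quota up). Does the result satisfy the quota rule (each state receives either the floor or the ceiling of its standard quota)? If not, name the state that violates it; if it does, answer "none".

Standard quotas: Arden 2.817, Brisco 3.442, Carrow 53.256, Dorne 3.486.
Adams allocation: Arden 3, Brisco 4, Carrow 52, Dorne 4.
Carrow has quota 53.256 (lower 53, upper 54) but receives 52 — outside the quota interval.

Carrow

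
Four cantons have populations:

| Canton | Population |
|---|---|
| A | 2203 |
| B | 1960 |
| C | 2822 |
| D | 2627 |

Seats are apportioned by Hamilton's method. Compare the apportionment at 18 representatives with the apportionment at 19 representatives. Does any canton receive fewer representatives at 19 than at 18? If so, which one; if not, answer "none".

none

At 18 seats: A 4, B 4, C 5, D 5.
At 19 seats: A 4, B 4, C 6, D 5.
No canton's allocation decreased.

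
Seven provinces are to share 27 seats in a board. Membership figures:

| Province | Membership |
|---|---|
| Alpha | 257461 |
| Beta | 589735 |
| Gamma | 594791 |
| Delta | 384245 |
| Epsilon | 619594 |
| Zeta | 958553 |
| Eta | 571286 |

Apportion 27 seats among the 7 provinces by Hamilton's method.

Standard divisor: 3975665 ÷ 27 ≈ 147246.852.
Standard quotas: Alpha 1.7485, Beta 4.0051, Gamma 4.0394, Delta 2.6095, Epsilon 4.2079, Zeta 6.5098, Eta 3.8798.
Lower quotas: Alpha 1, Beta 4, Gamma 4, Delta 2, Epsilon 4, Zeta 6, Eta 3 (sum 24, leaving 3 seats).
Remainders in descending order: Eta 0.8798, Alpha 0.7485, Delta 0.6095, Zeta 0.5098, Epsilon 0.2079, Gamma 0.0394, Beta 0.0051.
The surplus seats go to Eta, Alpha, Delta.

Alpha: 2; Beta: 4; Gamma: 4; Delta: 3; Epsilon: 4; Zeta: 6; Eta: 4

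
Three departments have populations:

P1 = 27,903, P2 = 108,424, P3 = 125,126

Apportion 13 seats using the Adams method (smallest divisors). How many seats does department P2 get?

5

Standard divisor 261453/13 ≈ 20111.769; standard quotas: P1 1.387, P2 5.391, P3 6.222.
Rounding up gives 2, 6, 7 = 15 seats, so the divisor must be adjusted.
With modified divisor 23400: modified quotas P1 1.192, P2 4.634, P3 5.347.
Rounding up: P1 2, P2 5, P3 6 (total 13).
P2 receives 5.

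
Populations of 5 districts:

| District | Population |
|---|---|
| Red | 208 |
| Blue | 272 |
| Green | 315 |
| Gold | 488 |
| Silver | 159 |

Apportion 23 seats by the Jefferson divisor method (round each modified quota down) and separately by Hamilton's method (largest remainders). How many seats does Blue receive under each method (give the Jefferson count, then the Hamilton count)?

5 and 4

Jefferson: Red 3, Blue 5, Green 5, Gold 8, Silver 2.
Hamilton: Red 3, Blue 4, Green 5, Gold 8, Silver 3.
Blue gets 5 under Jefferson and 4 under Hamilton.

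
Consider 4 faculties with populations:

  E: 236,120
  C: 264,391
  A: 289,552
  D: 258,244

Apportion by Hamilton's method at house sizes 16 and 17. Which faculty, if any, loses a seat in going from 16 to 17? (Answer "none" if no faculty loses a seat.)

none

At 16 seats: E 4, C 4, A 4, D 4.
At 17 seats: E 4, C 4, A 5, D 4.
No faculty's allocation decreased.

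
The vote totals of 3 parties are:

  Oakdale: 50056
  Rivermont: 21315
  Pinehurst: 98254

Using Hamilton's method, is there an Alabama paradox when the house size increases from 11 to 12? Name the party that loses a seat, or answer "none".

Rivermont

At 11 seats: Oakdale 3, Rivermont 2, Pinehurst 6.
At 12 seats: Oakdale 4, Rivermont 1, Pinehurst 7.
Rivermont drops from 2 to 1.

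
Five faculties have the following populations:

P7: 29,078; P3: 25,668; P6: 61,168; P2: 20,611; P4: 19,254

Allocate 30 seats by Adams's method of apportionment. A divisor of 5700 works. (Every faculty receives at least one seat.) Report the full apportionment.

P7 6, P3 5, P6 11, P2 4, P4 4

With modified divisor 5700: modified quotas P7 5.101, P3 4.503, P6 10.731, P2 3.616, P4 3.378.
Rounding up: P7 6, P3 5, P6 11, P2 4, P4 4 (total 30).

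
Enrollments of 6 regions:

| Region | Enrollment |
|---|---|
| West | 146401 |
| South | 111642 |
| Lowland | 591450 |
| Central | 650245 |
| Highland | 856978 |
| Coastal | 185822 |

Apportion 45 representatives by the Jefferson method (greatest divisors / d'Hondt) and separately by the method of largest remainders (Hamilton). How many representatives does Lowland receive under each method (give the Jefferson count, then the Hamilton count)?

11 and 10

Jefferson: West 2, South 2, Lowland 11, Central 12, Highland 15, Coastal 3.
Hamilton: West 3, South 2, Lowland 10, Central 12, Highland 15, Coastal 3.
Lowland gets 11 under Jefferson and 10 under Hamilton.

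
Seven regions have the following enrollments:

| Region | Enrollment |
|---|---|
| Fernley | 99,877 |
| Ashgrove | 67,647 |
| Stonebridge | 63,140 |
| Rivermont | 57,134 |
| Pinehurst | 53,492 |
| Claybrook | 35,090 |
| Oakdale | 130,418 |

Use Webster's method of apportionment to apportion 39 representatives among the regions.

Fernley 8, Ashgrove 5, Stonebridge 5, Rivermont 4, Pinehurst 4, Claybrook 3, Oakdale 10

Standard divisor 506798/39 ≈ 12994.821; standard quotas: Fernley 7.686, Ashgrove 5.206, Stonebridge 4.859, Rivermont 4.397, Pinehurst 4.116, Claybrook 2.700, Oakdale 10.036.
Rounding to the nearest integer gives Fernley 8, Ashgrove 5, Stonebridge 5, Rivermont 4, Pinehurst 4, Claybrook 3, Oakdale 10 — total 39, matching the house size, so no adjustment is needed.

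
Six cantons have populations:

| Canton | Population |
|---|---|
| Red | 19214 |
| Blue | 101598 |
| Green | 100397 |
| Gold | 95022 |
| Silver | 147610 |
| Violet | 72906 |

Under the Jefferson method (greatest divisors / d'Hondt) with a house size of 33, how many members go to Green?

Standard divisor 536747/33 ≈ 16265.061; standard quotas: Red 1.181, Blue 6.246, Green 6.173, Gold 5.842, Silver 9.075, Violet 4.482.
Rounding down gives 1, 6, 6, 5, 9, 4 = 31 seats, so the divisor must be adjusted.
With modified divisor 14700: modified quotas Red 1.307, Blue 6.911, Green 6.830, Gold 6.464, Silver 10.041, Violet 4.960.
Rounding down: Red 1, Blue 6, Green 6, Gold 6, Silver 10, Violet 4 (total 33).
Green receives 6.

6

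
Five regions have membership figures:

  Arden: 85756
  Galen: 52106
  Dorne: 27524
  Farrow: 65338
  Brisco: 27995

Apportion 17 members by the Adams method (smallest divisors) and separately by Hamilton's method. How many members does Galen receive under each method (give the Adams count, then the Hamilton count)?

4 and 3

Adams: Arden 5, Galen 4, Dorne 2, Farrow 4, Brisco 2.
Hamilton: Arden 6, Galen 3, Dorne 2, Farrow 4, Brisco 2.
Galen gets 4 under Adams and 3 under Hamilton.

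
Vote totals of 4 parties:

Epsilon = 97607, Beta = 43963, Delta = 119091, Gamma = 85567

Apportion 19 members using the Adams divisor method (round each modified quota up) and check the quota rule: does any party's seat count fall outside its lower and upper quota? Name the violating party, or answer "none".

none

Standard quotas: Epsilon 5.356, Beta 2.413, Delta 6.535, Gamma 4.696.
Adams allocation: Epsilon 5, Beta 3, Delta 6, Gamma 5.
Every allocation lies between the lower and upper quota.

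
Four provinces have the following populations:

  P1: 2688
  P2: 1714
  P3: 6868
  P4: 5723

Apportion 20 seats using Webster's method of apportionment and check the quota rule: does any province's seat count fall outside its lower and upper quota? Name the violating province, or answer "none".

none

Standard quotas: P1 3.164, P2 2.017, P3 8.083, P4 6.736.
Webster allocation: P1 3, P2 2, P3 8, P4 7.
Every allocation lies between the lower and upper quota.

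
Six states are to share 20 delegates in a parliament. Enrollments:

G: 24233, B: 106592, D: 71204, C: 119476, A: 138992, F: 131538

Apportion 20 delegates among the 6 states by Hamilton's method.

G 1, B 4, D 2, C 4, A 5, F 4

Standard divisor: 592035 ÷ 20 ≈ 29601.75.
Standard quotas: G 0.8186, B 3.6009, D 2.4054, C 4.0361, A 4.6954, F 4.4436.
Lower quotas: G 0, B 3, D 2, C 4, A 4, F 4 (sum 17, leaving 3 seats).
Remainders in descending order: G 0.8186, A 0.6954, B 0.6009, F 0.4436, D 0.4054, C 0.0361.
The surplus seats go to G, A, B.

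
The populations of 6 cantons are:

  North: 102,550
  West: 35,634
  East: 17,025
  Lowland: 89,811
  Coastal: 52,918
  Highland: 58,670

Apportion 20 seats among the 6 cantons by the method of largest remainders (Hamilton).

North: 6, West: 2, East: 1, Lowland: 5, Coastal: 3, Highland: 3

Total 356608; standard divisor 356608/20 ≈ 17830.4.
Standard quotas: North 5.7514, West 1.9985, East 0.9548, Lowland 5.0370, Coastal 2.9679, Highland 3.2904.
Lower quotas: North 5, West 1, East 0, Lowland 5, Coastal 2, Highland 3 (sum 16, leaving 4 seats).
Remainders in descending order: West 0.9985, Coastal 0.9679, East 0.9548, North 0.7514, Highland 0.2904, Lowland 0.0370.
Largest remainders: West, Coastal, East, North receive the extra seats.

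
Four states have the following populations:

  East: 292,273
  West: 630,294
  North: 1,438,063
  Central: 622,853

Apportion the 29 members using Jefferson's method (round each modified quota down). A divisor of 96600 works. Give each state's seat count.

East 3; West 6; North 14; Central 6

With modified divisor 96600: modified quotas East 3.026, West 6.525, North 14.887, Central 6.448.
Rounding down: East 3, West 6, North 14, Central 6 (total 29).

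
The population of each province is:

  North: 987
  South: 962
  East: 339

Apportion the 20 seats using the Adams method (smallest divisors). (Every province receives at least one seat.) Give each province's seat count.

Standard divisor 2288/20 ≈ 114.4; standard quotas: North 8.628, South 8.409, East 2.963.
Rounding up gives 9, 9, 3 = 21 seats, so the divisor must be adjusted.
With modified divisor 122: modified quotas North 8.090, South 7.885, East 2.779.
Rounding up: North 9, South 8, East 3 (total 20).

North 9, South 8, East 3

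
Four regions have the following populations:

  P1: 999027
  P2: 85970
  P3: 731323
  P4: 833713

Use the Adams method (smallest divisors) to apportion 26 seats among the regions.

P1 10, P2 1, P3 7, P4 8

Standard divisor 2650033/26 ≈ 101924.346; standard quotas: P1 9.802, P2 0.843, P3 7.175, P4 8.180.
Rounding up gives 10, 1, 8, 9 = 28 seats, so the divisor must be adjusted.
With modified divisor 107700: modified quotas P1 9.276, P2 0.798, P3 6.790, P4 7.741.
Rounding up: P1 10, P2 1, P3 7, P4 8 (total 26).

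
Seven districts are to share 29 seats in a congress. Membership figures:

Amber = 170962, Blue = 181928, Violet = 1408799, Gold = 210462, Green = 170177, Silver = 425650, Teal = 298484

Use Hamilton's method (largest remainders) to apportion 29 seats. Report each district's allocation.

Standard divisor: 2866462 ÷ 29 ≈ 98843.517.
Standard quotas: Amber 1.7296, Blue 1.8406, Violet 14.2528, Gold 2.1292, Green 1.7217, Silver 4.3063, Teal 3.0198.
Lower quotas: Amber 1, Blue 1, Violet 14, Gold 2, Green 1, Silver 4, Teal 3 (sum 26, leaving 3 seats).
Remainders in descending order: Blue 0.8406, Amber 0.7296, Green 0.7217, Silver 0.3063, Violet 0.2528, Gold 0.1292, Teal 0.0198.
The surplus seats go to Blue, Amber, Green.

Amber=2, Blue=2, Violet=14, Gold=2, Green=2, Silver=4, Teal=3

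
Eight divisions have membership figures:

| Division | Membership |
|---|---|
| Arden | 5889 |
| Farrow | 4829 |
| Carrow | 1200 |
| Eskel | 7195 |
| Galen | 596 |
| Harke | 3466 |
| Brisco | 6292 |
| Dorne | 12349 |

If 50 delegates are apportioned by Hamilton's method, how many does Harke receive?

The standard divisor is 41816/50 ≈ 836.32.
Standard quotas: Arden 7.0416, Farrow 5.7741, Carrow 1.4349, Eskel 8.6032, Galen 0.7126, Harke 4.1443, Brisco 7.5234, Dorne 14.7659.
Lower quotas: Arden 7, Farrow 5, Carrow 1, Eskel 8, Galen 0, Harke 4, Brisco 7, Dorne 14 (sum 46, leaving 4 seats).
Remainders in descending order: Farrow 0.7741, Dorne 0.7659, Galen 0.7126, Eskel 0.6032, Brisco 0.5234, Carrow 0.4349, Harke 0.1443, Arden 0.0416.
Largest remainders: Farrow, Dorne, Galen, Eskel receive the extra seats.
Harke receives 4.

4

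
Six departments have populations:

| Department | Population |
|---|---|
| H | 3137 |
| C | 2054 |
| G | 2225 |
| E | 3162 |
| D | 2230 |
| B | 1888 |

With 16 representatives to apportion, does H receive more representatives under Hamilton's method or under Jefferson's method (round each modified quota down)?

Hamilton: H 3, C 2, G 2, E 4, D 3, B 2.
Jefferson: H 4, C 2, G 2, E 4, D 2, B 2.
H gets 3 under Hamilton and 4 under Jefferson.

Jefferson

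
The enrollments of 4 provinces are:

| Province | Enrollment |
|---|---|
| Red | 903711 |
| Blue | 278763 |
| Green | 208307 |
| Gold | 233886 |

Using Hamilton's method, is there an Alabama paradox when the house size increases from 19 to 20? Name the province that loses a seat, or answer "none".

none

At 19 seats: Red 11, Blue 3, Green 2, Gold 3.
At 20 seats: Red 11, Blue 3, Green 3, Gold 3.
No province's allocation decreased.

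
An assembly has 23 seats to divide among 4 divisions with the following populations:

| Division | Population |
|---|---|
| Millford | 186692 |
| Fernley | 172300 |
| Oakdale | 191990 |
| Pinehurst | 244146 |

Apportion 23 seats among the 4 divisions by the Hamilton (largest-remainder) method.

Millford=5; Fernley=5; Oakdale=6; Pinehurst=7

Standard divisor: 795128 ÷ 23 ≈ 34570.783.
Standard quotas: Millford 5.4003, Fernley 4.9840, Oakdale 5.5535, Pinehurst 7.0622.
Lower quotas: Millford 5, Fernley 4, Oakdale 5, Pinehurst 7 (sum 21, leaving 2 seats).
Remainders in descending order: Fernley 0.9840, Oakdale 0.5535, Millford 0.4003, Pinehurst 0.0622.
The surplus seats go to Fernley, Oakdale.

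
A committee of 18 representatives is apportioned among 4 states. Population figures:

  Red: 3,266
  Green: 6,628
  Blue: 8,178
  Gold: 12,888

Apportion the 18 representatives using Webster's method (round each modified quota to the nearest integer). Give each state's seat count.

Red 2, Green 4, Blue 5, Gold 7

Standard divisor 30960/18 ≈ 1720; standard quotas: Red 1.899, Green 3.853, Blue 4.755, Gold 7.493.
Rounding to the nearest integer gives Red 2, Green 4, Blue 5, Gold 7 — total 18, matching the house size, so no adjustment is needed.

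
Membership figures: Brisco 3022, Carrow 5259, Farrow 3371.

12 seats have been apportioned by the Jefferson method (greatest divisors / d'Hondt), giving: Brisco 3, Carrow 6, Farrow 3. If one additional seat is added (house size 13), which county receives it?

Priority for the next seat is population ÷ (current seats + 1).
Priorities: Brisco 755.500, Carrow 751.286, Farrow 842.750.
Highest priority: Farrow.

Farrow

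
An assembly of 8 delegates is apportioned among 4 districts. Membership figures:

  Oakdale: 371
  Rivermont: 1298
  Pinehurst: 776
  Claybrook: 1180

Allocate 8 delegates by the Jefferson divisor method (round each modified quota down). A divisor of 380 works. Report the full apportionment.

With modified divisor 380: modified quotas Oakdale 0.976, Rivermont 3.416, Pinehurst 2.042, Claybrook 3.105.
Rounding down: Oakdale 0, Rivermont 3, Pinehurst 2, Claybrook 3 (total 8).

Oakdale 0, Rivermont 3, Pinehurst 2, Claybrook 3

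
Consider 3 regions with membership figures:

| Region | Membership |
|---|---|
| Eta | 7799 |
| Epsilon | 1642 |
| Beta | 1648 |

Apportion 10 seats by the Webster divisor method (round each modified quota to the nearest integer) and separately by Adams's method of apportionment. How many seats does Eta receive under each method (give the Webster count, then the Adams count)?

Webster: Eta 7, Epsilon 1, Beta 2.
Adams: Eta 6, Epsilon 2, Beta 2.
Eta gets 7 under Webster and 6 under Adams.

7 and 6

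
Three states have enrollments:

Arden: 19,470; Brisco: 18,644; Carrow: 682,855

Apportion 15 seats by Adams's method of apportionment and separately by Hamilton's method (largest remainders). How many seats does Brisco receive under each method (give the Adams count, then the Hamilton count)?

Adams: Arden 1, Brisco 1, Carrow 13.
Hamilton: Arden 1, Brisco 0, Carrow 14.
Brisco gets 1 under Adams and 0 under Hamilton.

1 and 0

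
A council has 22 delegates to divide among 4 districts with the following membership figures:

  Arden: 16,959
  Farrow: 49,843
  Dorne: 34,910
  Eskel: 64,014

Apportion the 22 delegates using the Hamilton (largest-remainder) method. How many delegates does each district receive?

Arden: 2, Farrow: 7, Dorne: 5, Eskel: 8

Total 165726; standard divisor 165726/22 = 7533.
Standard quotas: Arden 2.2513, Farrow 6.6166, Dorne 4.6343, Eskel 8.4978.
Lower quotas: Arden 2, Farrow 6, Dorne 4, Eskel 8 (sum 20, leaving 2 seats).
Remainders in descending order: Dorne 0.6343, Farrow 0.6166, Eskel 0.4978, Arden 0.2513.
The surplus seats go to Dorne, Farrow.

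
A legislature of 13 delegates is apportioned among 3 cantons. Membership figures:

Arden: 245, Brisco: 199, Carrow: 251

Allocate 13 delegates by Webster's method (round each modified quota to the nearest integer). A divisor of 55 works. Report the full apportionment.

With modified divisor 55: modified quotas Arden 4.455, Brisco 3.618, Carrow 4.564.
Rounding to the nearest integer: Arden 4, Brisco 4, Carrow 5 (total 13).

Arden: 4; Brisco: 4; Carrow: 5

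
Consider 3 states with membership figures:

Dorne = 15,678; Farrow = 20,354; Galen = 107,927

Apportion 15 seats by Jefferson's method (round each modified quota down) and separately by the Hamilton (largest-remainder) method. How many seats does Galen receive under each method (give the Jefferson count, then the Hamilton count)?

Jefferson: Dorne 1, Farrow 2, Galen 12.
Hamilton: Dorne 2, Farrow 2, Galen 11.
Galen gets 12 under Jefferson and 11 under Hamilton.

12 and 11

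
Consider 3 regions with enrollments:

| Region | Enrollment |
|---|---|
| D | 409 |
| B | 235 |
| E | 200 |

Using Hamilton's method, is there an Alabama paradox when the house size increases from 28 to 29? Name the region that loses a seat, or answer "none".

none

At 28 seats: D 13, B 8, E 7.
At 29 seats: D 14, B 8, E 7.
No region's allocation decreased.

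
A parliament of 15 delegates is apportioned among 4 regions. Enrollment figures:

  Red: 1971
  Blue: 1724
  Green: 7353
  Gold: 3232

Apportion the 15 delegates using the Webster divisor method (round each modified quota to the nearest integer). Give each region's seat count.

Standard divisor 14280/15 ≈ 952; standard quotas: Red 2.070, Blue 1.811, Green 7.724, Gold 3.395.
Rounding to the nearest integer gives Red 2, Blue 2, Green 8, Gold 3 — total 15, matching the house size, so no adjustment is needed.

Red 2; Blue 2; Green 8; Gold 3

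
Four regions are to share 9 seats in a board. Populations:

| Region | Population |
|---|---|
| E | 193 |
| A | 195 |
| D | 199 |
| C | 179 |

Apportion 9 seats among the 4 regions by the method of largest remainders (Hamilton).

Total 766; standard divisor 766/9 ≈ 85.111.
Standard quotas: E 2.268, A 2.291, D 2.338, C 2.103.
Lower quotas: E 2, A 2, D 2, C 2 (sum 8, leaving 1 seat).
Remainders in descending order: D 0.338, A 0.291, E 0.268, C 0.103.
The surplus seat goes to D.

E=2, A=2, D=3, C=2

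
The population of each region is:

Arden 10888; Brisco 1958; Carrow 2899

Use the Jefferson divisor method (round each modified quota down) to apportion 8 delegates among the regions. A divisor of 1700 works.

Arden: 6, Brisco: 1, Carrow: 1

With modified divisor 1700: modified quotas Arden 6.405, Brisco 1.152, Carrow 1.705.
Rounding down: Arden 6, Brisco 1, Carrow 1 (total 8).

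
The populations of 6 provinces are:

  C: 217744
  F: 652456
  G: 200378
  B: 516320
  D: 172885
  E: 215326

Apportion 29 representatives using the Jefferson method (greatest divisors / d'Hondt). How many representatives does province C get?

3

Standard divisor 1975109/29 ≈ 68107.207; standard quotas: C 3.197, F 9.580, G 2.942, B 7.581, D 2.538, E 3.162.
Rounding down gives 3, 9, 2, 7, 2, 3 = 26 seats, so the divisor must be adjusted.
With modified divisor 61900: modified quotas C 3.518, F 10.540, G 3.237, B 8.341, D 2.793, E 3.479.
Rounding down: C 3, F 10, G 3, B 8, D 2, E 3 (total 29).
C receives 3.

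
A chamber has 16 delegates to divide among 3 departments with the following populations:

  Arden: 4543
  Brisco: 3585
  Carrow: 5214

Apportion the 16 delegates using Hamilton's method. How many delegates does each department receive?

Arden 6, Brisco 4, Carrow 6

The standard divisor is 13342/16 ≈ 833.875.
Standard quotas: Arden 5.4481, Brisco 4.2992, Carrow 6.2527.
Lower quotas: Arden 5, Brisco 4, Carrow 6 (sum 15, leaving 1 seat).
Remainders in descending order: Arden 0.4481, Brisco 0.2992, Carrow 0.2527.
The surplus seat goes to Arden.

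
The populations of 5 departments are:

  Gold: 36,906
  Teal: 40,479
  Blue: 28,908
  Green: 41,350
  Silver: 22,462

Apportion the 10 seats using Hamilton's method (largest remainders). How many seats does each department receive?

Gold=2, Teal=2, Blue=2, Green=3, Silver=1

The standard divisor is 170105/10 ≈ 17010.5.
Standard quotas: Gold 2.1696, Teal 2.3796, Blue 1.6994, Green 2.4309, Silver 1.3205.
Lower quotas: Gold 2, Teal 2, Blue 1, Green 2, Silver 1 (sum 8, leaving 2 seats).
Remainders in descending order: Blue 0.6994, Green 0.4309, Teal 0.3796, Silver 0.3205, Gold 0.1696.
Largest remainders: Blue, Green receive the extra seats.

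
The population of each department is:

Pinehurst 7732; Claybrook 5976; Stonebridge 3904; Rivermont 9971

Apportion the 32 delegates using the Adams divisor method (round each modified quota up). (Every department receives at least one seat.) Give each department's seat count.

Pinehurst: 9, Claybrook: 7, Stonebridge: 5, Rivermont: 11

Standard divisor 27583/32 ≈ 861.969; standard quotas: Pinehurst 8.970, Claybrook 6.933, Stonebridge 4.529, Rivermont 11.568.
Rounding up gives 9, 7, 5, 12 = 33 seats, so the divisor must be adjusted.
With modified divisor 940: modified quotas Pinehurst 8.226, Claybrook 6.357, Stonebridge 4.153, Rivermont 10.607.
Rounding up: Pinehurst 9, Claybrook 7, Stonebridge 5, Rivermont 11 (total 32).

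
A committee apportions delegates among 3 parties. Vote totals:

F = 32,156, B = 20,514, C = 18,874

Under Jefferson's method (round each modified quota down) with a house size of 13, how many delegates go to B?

4

Standard divisor 71544/13 ≈ 5503.385; standard quotas: F 5.843, B 3.728, C 3.430.
Rounding down gives 5, 3, 3 = 11 seats, so the divisor must be adjusted.
With modified divisor 4900: modified quotas F 6.562, B 4.187, C 3.852.
Rounding down: F 6, B 4, C 3 (total 13).
B receives 4.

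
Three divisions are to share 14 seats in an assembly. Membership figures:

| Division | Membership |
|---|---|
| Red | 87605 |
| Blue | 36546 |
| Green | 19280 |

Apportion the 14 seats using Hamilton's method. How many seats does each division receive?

Red: 8, Blue: 4, Green: 2

Standard divisor: 143431 ÷ 14 ≈ 10245.071.
Standard quotas: Red 8.5509, Blue 3.5672, Green 1.8819.
Lower quotas: Red 8, Blue 3, Green 1 (sum 12, leaving 2 seats).
Remainders in descending order: Green 0.8819, Blue 0.5672, Red 0.5509.
Largest remainders: Green, Blue receive the extra seats.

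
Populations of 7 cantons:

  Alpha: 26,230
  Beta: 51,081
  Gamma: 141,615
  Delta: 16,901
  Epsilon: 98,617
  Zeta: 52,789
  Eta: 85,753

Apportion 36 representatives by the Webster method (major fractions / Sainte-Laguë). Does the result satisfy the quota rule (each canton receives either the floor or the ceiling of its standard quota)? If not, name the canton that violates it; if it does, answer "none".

Standard quotas: Alpha 1.996, Beta 3.888, Gamma 10.779, Delta 1.286, Epsilon 7.506, Zeta 4.018, Eta 6.527.
Webster allocation: Alpha 2, Beta 4, Gamma 11, Delta 1, Epsilon 7, Zeta 4, Eta 7.
Every allocation lies between the lower and upper quota.

none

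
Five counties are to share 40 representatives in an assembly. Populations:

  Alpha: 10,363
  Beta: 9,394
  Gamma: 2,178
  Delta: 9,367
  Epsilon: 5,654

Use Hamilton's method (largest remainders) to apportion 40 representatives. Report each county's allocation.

Alpha=11; Beta=10; Gamma=3; Delta=10; Epsilon=6

Total 36956; standard divisor 36956/40 ≈ 923.9.
Standard quotas: Alpha 11.2166, Beta 10.1678, Gamma 2.3574, Delta 10.1385, Epsilon 6.1197.
Lower quotas: Alpha 11, Beta 10, Gamma 2, Delta 10, Epsilon 6 (sum 39, leaving 1 seat).
Remainders in descending order: Gamma 0.3574, Alpha 0.2166, Beta 0.1678, Delta 0.1385, Epsilon 0.1197.
The surplus seat goes to Gamma.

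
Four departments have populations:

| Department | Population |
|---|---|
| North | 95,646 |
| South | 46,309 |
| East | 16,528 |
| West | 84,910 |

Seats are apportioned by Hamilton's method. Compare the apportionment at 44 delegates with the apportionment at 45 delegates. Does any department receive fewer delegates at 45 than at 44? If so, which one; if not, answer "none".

At 44 seats: North 17, South 9, East 3, West 15.
At 45 seats: North 18, South 8, East 3, West 16.
South drops from 9 to 8.

South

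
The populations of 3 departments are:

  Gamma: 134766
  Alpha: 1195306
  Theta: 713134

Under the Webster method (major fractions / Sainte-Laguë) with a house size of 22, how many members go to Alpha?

Standard divisor 2043206/22 ≈ 92873; standard quotas: Gamma 1.451, Alpha 12.870, Theta 7.679.
Rounding to the nearest integer gives Gamma 1, Alpha 13, Theta 8 — total 22, matching the house size, so no adjustment is needed.
Alpha receives 13.

13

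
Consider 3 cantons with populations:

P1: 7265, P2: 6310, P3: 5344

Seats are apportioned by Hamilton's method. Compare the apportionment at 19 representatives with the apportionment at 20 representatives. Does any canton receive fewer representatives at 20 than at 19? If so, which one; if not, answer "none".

At 19 seats: P1 7, P2 6, P3 6.
At 20 seats: P1 8, P2 7, P3 5.
P3 drops from 6 to 5.

P3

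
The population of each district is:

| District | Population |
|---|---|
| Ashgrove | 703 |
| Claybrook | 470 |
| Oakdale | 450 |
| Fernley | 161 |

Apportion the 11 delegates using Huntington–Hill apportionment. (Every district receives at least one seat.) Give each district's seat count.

Ashgrove: 4, Claybrook: 3, Oakdale: 3, Fernley: 1

With divisor 170: modified quotas Ashgrove 4.135, Claybrook 2.765, Oakdale 2.647, Fernley 0.947.
Geometric-mean thresholds: Ashgrove √(4·5)=4.472, Claybrook √(2·3)=2.449, Oakdale √(2·3)=2.449, Fernley (min 1).
Each quota rounded against its threshold gives Ashgrove 4, Claybrook 3, Oakdale 3, Fernley 1 (total 11).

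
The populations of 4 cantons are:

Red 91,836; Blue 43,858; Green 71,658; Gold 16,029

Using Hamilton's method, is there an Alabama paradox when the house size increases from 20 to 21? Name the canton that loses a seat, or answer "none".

At 20 seats: Red 8, Blue 4, Green 6, Gold 2.
At 21 seats: Red 9, Blue 4, Green 7, Gold 1.
Gold drops from 2 to 1.

Gold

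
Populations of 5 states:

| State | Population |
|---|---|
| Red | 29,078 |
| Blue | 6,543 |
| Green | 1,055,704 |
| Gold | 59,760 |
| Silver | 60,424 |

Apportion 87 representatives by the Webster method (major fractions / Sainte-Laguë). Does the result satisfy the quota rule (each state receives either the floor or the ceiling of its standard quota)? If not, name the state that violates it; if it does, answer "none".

Green

Standard quotas: Red 2.088, Blue 0.470, Green 75.811, Gold 4.291, Silver 4.339.
Webster allocation: Red 2, Blue 0, Green 77, Gold 4, Silver 4.
Green has quota 75.811 (lower 75, upper 76) but receives 77 — outside the quota interval.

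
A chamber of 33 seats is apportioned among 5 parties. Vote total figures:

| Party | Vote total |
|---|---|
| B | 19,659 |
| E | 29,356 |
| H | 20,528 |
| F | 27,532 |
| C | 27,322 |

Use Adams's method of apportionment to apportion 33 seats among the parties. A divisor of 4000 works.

With modified divisor 4000: modified quotas B 4.915, E 7.339, H 5.132, F 6.883, C 6.830.
Rounding up: B 5, E 8, H 6, F 7, C 7 (total 33).

B 5, E 8, H 6, F 7, C 7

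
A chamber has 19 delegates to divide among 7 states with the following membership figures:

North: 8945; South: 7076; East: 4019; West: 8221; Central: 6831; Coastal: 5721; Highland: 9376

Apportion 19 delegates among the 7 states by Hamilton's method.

North 3, South 3, East 1, West 3, Central 3, Coastal 2, Highland 4

Standard divisor: 50189 ÷ 19 ≈ 2641.526.
Standard quotas: North 3.3863, South 2.6788, East 1.5215, West 3.1122, Central 2.5860, Coastal 2.1658, Highland 3.5495.
Lower quotas: North 3, South 2, East 1, West 3, Central 2, Coastal 2, Highland 3 (sum 16, leaving 3 seats).
Remainders in descending order: South 0.6788, Central 0.5860, Highland 0.5495, East 0.5215, North 0.3863, Coastal 0.1658, West 0.1122.
The surplus seats go to South, Central, Highland.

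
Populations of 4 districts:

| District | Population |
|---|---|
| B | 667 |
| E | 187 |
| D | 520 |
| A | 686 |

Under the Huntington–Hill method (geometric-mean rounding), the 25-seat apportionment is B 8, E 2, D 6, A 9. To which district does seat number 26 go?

Priority for the next seat is population ÷ (√(s·(s+1))).
Priorities: B 78.607, E 76.342, D 80.238, A 72.311.
Highest priority: D.

D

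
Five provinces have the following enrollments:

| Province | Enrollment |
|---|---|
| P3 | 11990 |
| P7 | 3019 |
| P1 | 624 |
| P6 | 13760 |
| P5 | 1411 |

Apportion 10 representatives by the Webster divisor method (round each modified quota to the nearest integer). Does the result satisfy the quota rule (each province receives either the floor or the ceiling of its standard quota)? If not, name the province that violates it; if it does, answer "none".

none

Standard quotas: P3 3.892, P7 0.980, P1 0.203, P6 4.467, P5 0.458.
Webster allocation: P3 4, P7 1, P1 0, P6 5, P5 0.
Every allocation lies between the lower and upper quota.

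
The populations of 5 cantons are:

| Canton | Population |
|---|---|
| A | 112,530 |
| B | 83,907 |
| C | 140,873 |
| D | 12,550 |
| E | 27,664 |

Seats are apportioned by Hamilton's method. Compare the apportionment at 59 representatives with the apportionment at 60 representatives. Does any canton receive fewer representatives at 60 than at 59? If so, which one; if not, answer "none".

none

At 59 seats: A 18, B 13, C 22, D 2, E 4.
At 60 seats: A 18, B 13, C 22, D 2, E 5.
No canton's allocation decreased.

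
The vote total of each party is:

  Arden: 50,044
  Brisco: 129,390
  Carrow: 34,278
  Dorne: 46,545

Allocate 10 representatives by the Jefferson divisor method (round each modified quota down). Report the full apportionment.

Standard divisor 260257/10 ≈ 26025.7; standard quotas: Arden 1.923, Brisco 4.972, Carrow 1.317, Dorne 1.788.
Rounding down gives 1, 4, 1, 1 = 7 seats, so the divisor must be adjusted.
With modified divisor 22400: modified quotas Arden 2.234, Brisco 5.776, Carrow 1.530, Dorne 2.078.
Rounding down: Arden 2, Brisco 5, Carrow 1, Dorne 2 (total 10).

Arden: 2; Brisco: 5; Carrow: 1; Dorne: 2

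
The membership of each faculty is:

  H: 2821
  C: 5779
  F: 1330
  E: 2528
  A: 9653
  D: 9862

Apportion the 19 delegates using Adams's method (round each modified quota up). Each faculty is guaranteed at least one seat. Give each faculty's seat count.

Standard divisor 31973/19 ≈ 1682.789; standard quotas: H 1.676, C 3.434, F 0.790, E 1.502, A 5.736, D 5.861.
Rounding up gives 2, 4, 1, 2, 6, 6 = 21 seats, so the divisor must be adjusted.
With modified divisor 1950: modified quotas H 1.447, C 2.964, F 0.682, E 1.296, A 4.950, D 5.057.
Rounding up: H 2, C 3, F 1, E 2, A 5, D 6 (total 19).

H 2, C 3, F 1, E 2, A 5, D 6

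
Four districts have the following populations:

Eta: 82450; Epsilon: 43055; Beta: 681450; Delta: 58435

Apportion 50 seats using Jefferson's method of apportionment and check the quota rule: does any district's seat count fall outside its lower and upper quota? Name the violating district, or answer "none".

Beta

Standard quotas: Eta 4.764, Epsilon 2.488, Beta 39.372, Delta 3.376.
Jefferson allocation: Eta 4, Epsilon 2, Beta 41, Delta 3.
Beta has quota 39.372 (lower 39, upper 40) but receives 41 — outside the quota interval.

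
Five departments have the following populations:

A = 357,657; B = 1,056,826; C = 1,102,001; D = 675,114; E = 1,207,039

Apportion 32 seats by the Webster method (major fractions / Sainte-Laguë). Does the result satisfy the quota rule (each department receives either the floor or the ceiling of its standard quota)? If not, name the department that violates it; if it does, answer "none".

none

Standard quotas: A 2.602, B 7.688, C 8.017, D 4.911, E 8.781.
Webster allocation: A 3, B 7, C 8, D 5, E 9.
Every allocation lies between the lower and upper quota.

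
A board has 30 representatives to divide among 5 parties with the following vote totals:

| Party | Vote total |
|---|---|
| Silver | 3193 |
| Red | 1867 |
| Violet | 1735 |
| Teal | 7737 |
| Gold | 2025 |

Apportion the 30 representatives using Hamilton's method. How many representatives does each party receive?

Silver 6, Red 3, Violet 3, Teal 14, Gold 4

Standard divisor: 16557 ÷ 30 ≈ 551.9.
Standard quotas: Silver 5.7855, Red 3.3829, Violet 3.1437, Teal 14.0188, Gold 3.6691.
Lower quotas: Silver 5, Red 3, Violet 3, Teal 14, Gold 3 (sum 28, leaving 2 seats).
Remainders in descending order: Silver 0.7855, Gold 0.6691, Red 0.3829, Violet 0.1437, Teal 0.0188.
The surplus seats go to Silver, Gold.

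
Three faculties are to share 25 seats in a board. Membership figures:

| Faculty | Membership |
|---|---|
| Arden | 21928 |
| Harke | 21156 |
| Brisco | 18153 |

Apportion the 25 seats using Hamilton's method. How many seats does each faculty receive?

Arden=9, Harke=9, Brisco=7

Standard divisor: 61237 ÷ 25 ≈ 2449.48.
Standard quotas: Arden 8.9521, Harke 8.6369, Brisco 7.4110.
Lower quotas: Arden 8, Harke 8, Brisco 7 (sum 23, leaving 2 seats).
Remainders in descending order: Arden 0.9521, Harke 0.6369, Brisco 0.4110.
Largest remainders: Arden, Harke receive the extra seats.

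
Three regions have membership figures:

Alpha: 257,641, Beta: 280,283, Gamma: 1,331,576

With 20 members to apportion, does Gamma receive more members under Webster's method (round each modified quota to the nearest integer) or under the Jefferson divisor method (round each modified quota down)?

Jefferson

Webster: Alpha 3, Beta 3, Gamma 14.
Jefferson: Alpha 2, Beta 3, Gamma 15.
Gamma gets 14 under Webster and 15 under Jefferson.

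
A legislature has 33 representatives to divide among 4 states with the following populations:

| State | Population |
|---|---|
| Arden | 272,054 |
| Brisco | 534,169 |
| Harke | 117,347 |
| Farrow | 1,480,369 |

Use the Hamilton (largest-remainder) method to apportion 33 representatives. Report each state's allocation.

Arden=4; Brisco=7; Harke=2; Farrow=20

The standard divisor is 2403939/33 ≈ 72846.636.
Standard quotas: Arden 3.7346, Brisco 7.3328, Harke 1.6109, Farrow 20.3217.
Lower quotas: Arden 3, Brisco 7, Harke 1, Farrow 20 (sum 31, leaving 2 seats).
Remainders in descending order: Arden 0.7346, Harke 0.6109, Brisco 0.3328, Farrow 0.3217.
The surplus seats go to Arden, Harke.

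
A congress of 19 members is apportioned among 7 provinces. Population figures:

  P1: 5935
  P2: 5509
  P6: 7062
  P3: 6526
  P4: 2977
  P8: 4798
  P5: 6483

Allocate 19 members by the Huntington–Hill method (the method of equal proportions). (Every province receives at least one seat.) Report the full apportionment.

With divisor 2072: modified quotas P1 2.864, P2 2.659, P6 3.408, P3 3.150, P4 1.437, P8 2.316, P5 3.129.
Geometric-mean thresholds: P1 √(2·3)=2.449, P2 √(2·3)=2.449, P6 √(3·4)=3.464, P3 √(3·4)=3.464, P4 √(1·2)=1.414, P8 √(2·3)=2.449, P5 √(3·4)=3.464.
Each quota rounded against its threshold gives P1 3, P2 3, P6 3, P3 3, P4 2, P8 2, P5 3 (total 19).

P1 3; P2 3; P6 3; P3 3; P4 2; P8 2; P5 3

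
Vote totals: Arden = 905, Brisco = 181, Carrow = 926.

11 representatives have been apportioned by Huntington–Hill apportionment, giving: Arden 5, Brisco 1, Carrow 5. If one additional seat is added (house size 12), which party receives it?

Carrow

Priority for the next seat is population ÷ (√(s·(s+1))).
Priorities: Arden 165.230, Brisco 127.986, Carrow 169.064.
Highest priority: Carrow.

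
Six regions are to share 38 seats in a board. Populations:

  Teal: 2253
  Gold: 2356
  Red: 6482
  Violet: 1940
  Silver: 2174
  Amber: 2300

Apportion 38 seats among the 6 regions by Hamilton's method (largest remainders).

Teal 5; Gold 5; Red 14; Violet 4; Silver 5; Amber 5

Total 17505; standard divisor 17505/38 ≈ 460.658.
Standard quotas: Teal 4.8908, Gold 5.1144, Red 14.0712, Violet 4.2114, Silver 4.7193, Amber 4.9929.
Lower quotas: Teal 4, Gold 5, Red 14, Violet 4, Silver 4, Amber 4 (sum 35, leaving 3 seats).
Remainders in descending order: Amber 0.9929, Teal 0.8908, Silver 0.7193, Violet 0.2114, Gold 0.1144, Red 0.0712.
Largest remainders: Amber, Teal, Silver receive the extra seats.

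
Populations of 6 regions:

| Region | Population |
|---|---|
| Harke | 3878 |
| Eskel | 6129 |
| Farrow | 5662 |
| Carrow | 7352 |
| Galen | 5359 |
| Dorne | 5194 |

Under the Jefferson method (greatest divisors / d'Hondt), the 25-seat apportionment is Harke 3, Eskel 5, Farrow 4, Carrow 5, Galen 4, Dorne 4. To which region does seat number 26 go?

Carrow

Priority for the next seat is population ÷ (current seats + 1).
Priorities: Harke 969.500, Eskel 1021.500, Farrow 1132.400, Carrow 1225.333, Galen 1071.800, Dorne 1038.800.
Highest priority: Carrow.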